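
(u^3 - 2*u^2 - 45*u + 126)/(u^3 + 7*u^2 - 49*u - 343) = (u^2 - 9*u + 18)/(u^2 - 49)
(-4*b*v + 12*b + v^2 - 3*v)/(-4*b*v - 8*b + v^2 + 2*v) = (v - 3)/(v + 2)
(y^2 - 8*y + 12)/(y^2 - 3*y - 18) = (y - 2)/(y + 3)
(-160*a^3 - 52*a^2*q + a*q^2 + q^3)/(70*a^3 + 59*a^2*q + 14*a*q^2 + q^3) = (-32*a^2 - 4*a*q + q^2)/(14*a^2 + 9*a*q + q^2)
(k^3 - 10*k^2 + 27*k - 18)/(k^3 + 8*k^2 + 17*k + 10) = (k^3 - 10*k^2 + 27*k - 18)/(k^3 + 8*k^2 + 17*k + 10)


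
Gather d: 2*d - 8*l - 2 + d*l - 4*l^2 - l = d*(l + 2) - 4*l^2 - 9*l - 2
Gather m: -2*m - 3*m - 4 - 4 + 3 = -5*m - 5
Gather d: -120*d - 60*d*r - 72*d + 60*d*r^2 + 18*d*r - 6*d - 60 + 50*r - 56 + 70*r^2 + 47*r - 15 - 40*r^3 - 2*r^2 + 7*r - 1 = d*(60*r^2 - 42*r - 198) - 40*r^3 + 68*r^2 + 104*r - 132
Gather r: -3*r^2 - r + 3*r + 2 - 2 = -3*r^2 + 2*r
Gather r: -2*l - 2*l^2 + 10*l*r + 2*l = -2*l^2 + 10*l*r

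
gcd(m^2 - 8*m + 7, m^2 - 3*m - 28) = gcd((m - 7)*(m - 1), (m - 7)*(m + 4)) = m - 7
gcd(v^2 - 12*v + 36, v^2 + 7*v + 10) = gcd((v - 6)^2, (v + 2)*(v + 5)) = 1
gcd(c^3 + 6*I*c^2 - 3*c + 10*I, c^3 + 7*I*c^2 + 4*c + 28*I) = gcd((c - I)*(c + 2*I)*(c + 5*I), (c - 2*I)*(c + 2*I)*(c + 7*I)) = c + 2*I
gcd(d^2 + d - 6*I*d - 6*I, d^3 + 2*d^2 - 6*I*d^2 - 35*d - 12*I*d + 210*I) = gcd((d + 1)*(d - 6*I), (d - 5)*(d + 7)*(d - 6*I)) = d - 6*I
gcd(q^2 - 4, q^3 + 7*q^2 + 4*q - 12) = q + 2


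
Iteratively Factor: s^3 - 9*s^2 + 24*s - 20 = (s - 2)*(s^2 - 7*s + 10) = (s - 5)*(s - 2)*(s - 2)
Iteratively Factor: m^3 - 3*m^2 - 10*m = (m + 2)*(m^2 - 5*m) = (m - 5)*(m + 2)*(m)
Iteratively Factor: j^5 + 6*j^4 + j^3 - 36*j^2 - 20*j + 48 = (j - 1)*(j^4 + 7*j^3 + 8*j^2 - 28*j - 48) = (j - 1)*(j + 3)*(j^3 + 4*j^2 - 4*j - 16) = (j - 1)*(j + 2)*(j + 3)*(j^2 + 2*j - 8) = (j - 1)*(j + 2)*(j + 3)*(j + 4)*(j - 2)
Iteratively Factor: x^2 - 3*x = (x)*(x - 3)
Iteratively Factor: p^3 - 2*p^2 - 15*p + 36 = (p - 3)*(p^2 + p - 12) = (p - 3)^2*(p + 4)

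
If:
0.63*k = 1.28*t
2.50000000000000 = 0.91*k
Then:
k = 2.75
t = 1.35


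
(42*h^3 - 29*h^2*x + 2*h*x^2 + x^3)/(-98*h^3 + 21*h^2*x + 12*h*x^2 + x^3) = (-3*h + x)/(7*h + x)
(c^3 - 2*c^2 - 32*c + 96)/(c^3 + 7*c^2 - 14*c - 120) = (c - 4)/(c + 5)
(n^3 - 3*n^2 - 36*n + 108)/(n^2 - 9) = (n^2 - 36)/(n + 3)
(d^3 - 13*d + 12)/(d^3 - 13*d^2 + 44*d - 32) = (d^2 + d - 12)/(d^2 - 12*d + 32)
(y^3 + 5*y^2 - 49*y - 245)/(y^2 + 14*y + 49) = (y^2 - 2*y - 35)/(y + 7)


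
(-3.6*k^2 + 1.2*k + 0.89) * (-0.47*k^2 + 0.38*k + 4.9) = 1.692*k^4 - 1.932*k^3 - 17.6023*k^2 + 6.2182*k + 4.361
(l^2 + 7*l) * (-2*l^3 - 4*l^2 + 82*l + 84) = -2*l^5 - 18*l^4 + 54*l^3 + 658*l^2 + 588*l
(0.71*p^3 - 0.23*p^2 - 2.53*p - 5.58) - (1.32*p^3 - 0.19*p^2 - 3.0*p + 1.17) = -0.61*p^3 - 0.04*p^2 + 0.47*p - 6.75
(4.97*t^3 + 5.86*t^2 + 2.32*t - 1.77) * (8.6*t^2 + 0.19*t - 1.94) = 42.742*t^5 + 51.3403*t^4 + 11.4236*t^3 - 26.1496*t^2 - 4.8371*t + 3.4338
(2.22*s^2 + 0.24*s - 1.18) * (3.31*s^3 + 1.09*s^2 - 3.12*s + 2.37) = 7.3482*s^5 + 3.2142*s^4 - 10.5706*s^3 + 3.2264*s^2 + 4.2504*s - 2.7966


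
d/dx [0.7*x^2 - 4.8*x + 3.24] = 1.4*x - 4.8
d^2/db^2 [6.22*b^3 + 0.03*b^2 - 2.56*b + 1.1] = 37.32*b + 0.06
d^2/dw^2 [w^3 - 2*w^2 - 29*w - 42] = 6*w - 4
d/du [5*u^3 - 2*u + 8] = 15*u^2 - 2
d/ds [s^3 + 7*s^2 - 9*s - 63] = 3*s^2 + 14*s - 9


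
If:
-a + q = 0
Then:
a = q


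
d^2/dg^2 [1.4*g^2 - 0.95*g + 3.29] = 2.80000000000000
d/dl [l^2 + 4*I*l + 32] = 2*l + 4*I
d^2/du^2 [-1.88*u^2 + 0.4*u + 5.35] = -3.76000000000000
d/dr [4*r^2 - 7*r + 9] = 8*r - 7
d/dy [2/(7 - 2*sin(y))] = 4*cos(y)/(2*sin(y) - 7)^2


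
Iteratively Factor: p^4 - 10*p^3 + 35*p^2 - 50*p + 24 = (p - 4)*(p^3 - 6*p^2 + 11*p - 6) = (p - 4)*(p - 3)*(p^2 - 3*p + 2) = (p - 4)*(p - 3)*(p - 1)*(p - 2)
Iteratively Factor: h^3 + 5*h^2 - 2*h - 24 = (h - 2)*(h^2 + 7*h + 12) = (h - 2)*(h + 3)*(h + 4)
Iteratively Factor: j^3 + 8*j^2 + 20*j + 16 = (j + 4)*(j^2 + 4*j + 4) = (j + 2)*(j + 4)*(j + 2)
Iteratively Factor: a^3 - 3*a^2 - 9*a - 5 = (a + 1)*(a^2 - 4*a - 5) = (a - 5)*(a + 1)*(a + 1)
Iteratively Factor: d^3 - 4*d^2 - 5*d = (d + 1)*(d^2 - 5*d) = (d - 5)*(d + 1)*(d)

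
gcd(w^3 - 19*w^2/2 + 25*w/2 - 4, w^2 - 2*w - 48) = w - 8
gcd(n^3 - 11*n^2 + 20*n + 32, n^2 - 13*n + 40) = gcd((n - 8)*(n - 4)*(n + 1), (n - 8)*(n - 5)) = n - 8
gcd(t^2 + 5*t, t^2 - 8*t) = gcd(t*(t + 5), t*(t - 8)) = t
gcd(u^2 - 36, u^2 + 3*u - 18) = u + 6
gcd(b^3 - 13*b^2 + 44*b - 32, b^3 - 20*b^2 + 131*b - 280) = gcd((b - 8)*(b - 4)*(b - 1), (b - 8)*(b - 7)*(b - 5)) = b - 8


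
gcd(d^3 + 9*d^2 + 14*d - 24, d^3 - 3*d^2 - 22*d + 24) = d^2 + 3*d - 4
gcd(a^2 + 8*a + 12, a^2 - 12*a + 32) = 1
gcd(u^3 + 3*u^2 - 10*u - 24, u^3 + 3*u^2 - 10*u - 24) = u^3 + 3*u^2 - 10*u - 24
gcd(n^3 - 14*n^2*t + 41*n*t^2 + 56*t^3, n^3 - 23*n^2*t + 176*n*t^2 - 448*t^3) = n^2 - 15*n*t + 56*t^2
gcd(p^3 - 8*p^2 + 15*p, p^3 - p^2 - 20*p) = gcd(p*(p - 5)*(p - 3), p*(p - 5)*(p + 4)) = p^2 - 5*p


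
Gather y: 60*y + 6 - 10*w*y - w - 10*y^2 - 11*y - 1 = -w - 10*y^2 + y*(49 - 10*w) + 5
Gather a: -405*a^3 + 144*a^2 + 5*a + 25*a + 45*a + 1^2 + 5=-405*a^3 + 144*a^2 + 75*a + 6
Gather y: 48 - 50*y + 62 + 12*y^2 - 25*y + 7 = 12*y^2 - 75*y + 117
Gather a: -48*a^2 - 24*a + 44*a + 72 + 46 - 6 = -48*a^2 + 20*a + 112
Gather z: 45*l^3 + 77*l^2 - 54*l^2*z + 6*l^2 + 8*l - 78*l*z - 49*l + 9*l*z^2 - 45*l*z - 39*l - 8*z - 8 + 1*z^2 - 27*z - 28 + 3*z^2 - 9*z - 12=45*l^3 + 83*l^2 - 80*l + z^2*(9*l + 4) + z*(-54*l^2 - 123*l - 44) - 48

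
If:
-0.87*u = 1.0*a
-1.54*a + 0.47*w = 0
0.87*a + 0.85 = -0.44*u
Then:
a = -2.33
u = 2.68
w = -7.65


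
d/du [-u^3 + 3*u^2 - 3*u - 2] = -3*u^2 + 6*u - 3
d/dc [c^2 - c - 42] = 2*c - 1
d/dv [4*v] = 4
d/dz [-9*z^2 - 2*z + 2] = -18*z - 2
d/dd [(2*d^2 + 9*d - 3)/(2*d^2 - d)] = (-20*d^2 + 12*d - 3)/(d^2*(4*d^2 - 4*d + 1))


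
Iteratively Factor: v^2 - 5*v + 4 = (v - 4)*(v - 1)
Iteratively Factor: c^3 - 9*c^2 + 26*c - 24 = (c - 2)*(c^2 - 7*c + 12) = (c - 4)*(c - 2)*(c - 3)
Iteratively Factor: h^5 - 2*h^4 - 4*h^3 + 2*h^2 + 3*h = (h + 1)*(h^4 - 3*h^3 - h^2 + 3*h) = h*(h + 1)*(h^3 - 3*h^2 - h + 3) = h*(h - 1)*(h + 1)*(h^2 - 2*h - 3) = h*(h - 1)*(h + 1)^2*(h - 3)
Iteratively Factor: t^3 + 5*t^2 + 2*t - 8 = (t + 2)*(t^2 + 3*t - 4) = (t - 1)*(t + 2)*(t + 4)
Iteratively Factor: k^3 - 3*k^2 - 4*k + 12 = (k + 2)*(k^2 - 5*k + 6) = (k - 2)*(k + 2)*(k - 3)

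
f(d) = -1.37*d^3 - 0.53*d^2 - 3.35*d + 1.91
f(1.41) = -7.71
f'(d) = -4.11*d^2 - 1.06*d - 3.35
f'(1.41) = -13.02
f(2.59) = -34.12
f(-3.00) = 44.18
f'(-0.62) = -4.27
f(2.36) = -26.96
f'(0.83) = -7.06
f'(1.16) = -10.11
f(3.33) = -65.71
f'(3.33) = -52.46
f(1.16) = -4.83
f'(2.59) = -33.67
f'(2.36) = -28.74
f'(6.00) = -157.67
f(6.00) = -333.19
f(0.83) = -2.02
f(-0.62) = 4.11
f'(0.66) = -5.84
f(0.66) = -0.93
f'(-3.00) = -37.16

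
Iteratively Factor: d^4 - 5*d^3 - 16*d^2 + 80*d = (d + 4)*(d^3 - 9*d^2 + 20*d) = (d - 5)*(d + 4)*(d^2 - 4*d) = (d - 5)*(d - 4)*(d + 4)*(d)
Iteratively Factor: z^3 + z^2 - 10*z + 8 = (z + 4)*(z^2 - 3*z + 2) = (z - 2)*(z + 4)*(z - 1)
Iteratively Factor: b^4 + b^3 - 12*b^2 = (b)*(b^3 + b^2 - 12*b) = b^2*(b^2 + b - 12) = b^2*(b - 3)*(b + 4)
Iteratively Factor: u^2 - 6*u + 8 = (u - 4)*(u - 2)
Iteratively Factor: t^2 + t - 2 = (t - 1)*(t + 2)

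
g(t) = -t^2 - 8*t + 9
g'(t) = -2*t - 8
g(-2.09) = 21.35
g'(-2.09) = -3.82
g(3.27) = -27.85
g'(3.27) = -14.54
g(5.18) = -59.27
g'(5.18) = -18.36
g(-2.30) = 22.11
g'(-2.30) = -3.40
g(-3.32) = 24.54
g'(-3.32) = -1.36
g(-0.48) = 12.61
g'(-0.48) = -7.04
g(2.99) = -23.86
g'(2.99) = -13.98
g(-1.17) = 16.99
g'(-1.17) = -5.66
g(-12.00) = -39.00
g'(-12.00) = 16.00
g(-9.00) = 0.00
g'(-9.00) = 10.00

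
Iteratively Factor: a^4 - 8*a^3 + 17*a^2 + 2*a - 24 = (a + 1)*(a^3 - 9*a^2 + 26*a - 24) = (a - 2)*(a + 1)*(a^2 - 7*a + 12) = (a - 4)*(a - 2)*(a + 1)*(a - 3)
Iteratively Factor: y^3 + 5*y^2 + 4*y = (y)*(y^2 + 5*y + 4) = y*(y + 1)*(y + 4)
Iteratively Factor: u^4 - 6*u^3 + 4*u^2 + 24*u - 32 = (u - 4)*(u^3 - 2*u^2 - 4*u + 8) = (u - 4)*(u + 2)*(u^2 - 4*u + 4) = (u - 4)*(u - 2)*(u + 2)*(u - 2)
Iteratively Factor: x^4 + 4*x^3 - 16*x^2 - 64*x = (x + 4)*(x^3 - 16*x) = (x + 4)^2*(x^2 - 4*x) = x*(x + 4)^2*(x - 4)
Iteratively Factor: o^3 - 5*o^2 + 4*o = (o - 1)*(o^2 - 4*o) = o*(o - 1)*(o - 4)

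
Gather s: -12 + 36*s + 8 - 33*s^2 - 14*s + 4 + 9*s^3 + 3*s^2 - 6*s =9*s^3 - 30*s^2 + 16*s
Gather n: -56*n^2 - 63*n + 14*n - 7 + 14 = -56*n^2 - 49*n + 7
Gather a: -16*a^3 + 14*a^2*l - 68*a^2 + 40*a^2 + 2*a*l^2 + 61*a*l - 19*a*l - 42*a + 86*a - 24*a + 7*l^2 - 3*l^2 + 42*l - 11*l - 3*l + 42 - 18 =-16*a^3 + a^2*(14*l - 28) + a*(2*l^2 + 42*l + 20) + 4*l^2 + 28*l + 24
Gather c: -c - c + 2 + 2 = 4 - 2*c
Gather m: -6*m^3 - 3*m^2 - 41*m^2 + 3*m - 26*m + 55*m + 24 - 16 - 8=-6*m^3 - 44*m^2 + 32*m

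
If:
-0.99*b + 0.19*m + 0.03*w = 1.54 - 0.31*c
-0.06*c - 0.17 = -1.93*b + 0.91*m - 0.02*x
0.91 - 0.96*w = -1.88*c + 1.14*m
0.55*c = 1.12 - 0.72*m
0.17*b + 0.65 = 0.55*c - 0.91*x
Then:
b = -0.38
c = 3.59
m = -1.19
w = 9.38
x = 1.52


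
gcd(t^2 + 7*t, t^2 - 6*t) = t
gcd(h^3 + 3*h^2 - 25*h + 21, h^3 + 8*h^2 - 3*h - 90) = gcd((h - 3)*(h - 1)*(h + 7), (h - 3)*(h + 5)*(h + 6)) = h - 3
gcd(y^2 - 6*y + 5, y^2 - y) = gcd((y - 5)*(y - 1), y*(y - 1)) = y - 1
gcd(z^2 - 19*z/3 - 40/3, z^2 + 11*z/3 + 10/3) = z + 5/3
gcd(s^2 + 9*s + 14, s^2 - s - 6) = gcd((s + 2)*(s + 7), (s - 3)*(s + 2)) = s + 2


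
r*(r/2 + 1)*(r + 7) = r^3/2 + 9*r^2/2 + 7*r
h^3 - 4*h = h*(h - 2)*(h + 2)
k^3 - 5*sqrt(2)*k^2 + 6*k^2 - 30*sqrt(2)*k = k*(k + 6)*(k - 5*sqrt(2))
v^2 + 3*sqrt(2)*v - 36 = (v - 3*sqrt(2))*(v + 6*sqrt(2))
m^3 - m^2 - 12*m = m*(m - 4)*(m + 3)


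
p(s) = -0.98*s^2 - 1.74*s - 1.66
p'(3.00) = -7.62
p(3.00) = -15.70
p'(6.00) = -13.50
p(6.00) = -47.38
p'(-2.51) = 3.18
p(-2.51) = -3.47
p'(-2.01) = 2.20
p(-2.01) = -2.12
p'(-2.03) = 2.24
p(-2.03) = -2.17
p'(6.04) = -13.58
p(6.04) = -47.92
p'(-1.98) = 2.14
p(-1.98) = -2.06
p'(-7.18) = 12.33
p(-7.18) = -39.69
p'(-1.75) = 1.69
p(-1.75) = -1.62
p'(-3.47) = 5.06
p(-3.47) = -7.42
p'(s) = -1.96*s - 1.74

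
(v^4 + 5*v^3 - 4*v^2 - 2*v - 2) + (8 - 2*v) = v^4 + 5*v^3 - 4*v^2 - 4*v + 6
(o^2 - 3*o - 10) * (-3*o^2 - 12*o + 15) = -3*o^4 - 3*o^3 + 81*o^2 + 75*o - 150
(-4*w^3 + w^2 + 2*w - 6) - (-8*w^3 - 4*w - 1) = 4*w^3 + w^2 + 6*w - 5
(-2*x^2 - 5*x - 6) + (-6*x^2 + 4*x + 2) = -8*x^2 - x - 4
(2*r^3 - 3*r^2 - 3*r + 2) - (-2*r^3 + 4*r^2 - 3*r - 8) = 4*r^3 - 7*r^2 + 10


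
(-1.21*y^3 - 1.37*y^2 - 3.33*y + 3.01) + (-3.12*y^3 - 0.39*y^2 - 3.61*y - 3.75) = -4.33*y^3 - 1.76*y^2 - 6.94*y - 0.74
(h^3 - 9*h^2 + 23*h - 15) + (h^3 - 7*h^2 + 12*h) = 2*h^3 - 16*h^2 + 35*h - 15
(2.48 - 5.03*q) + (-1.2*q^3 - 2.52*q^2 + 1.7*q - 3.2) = -1.2*q^3 - 2.52*q^2 - 3.33*q - 0.72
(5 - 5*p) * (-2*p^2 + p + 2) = 10*p^3 - 15*p^2 - 5*p + 10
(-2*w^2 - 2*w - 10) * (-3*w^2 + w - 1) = 6*w^4 + 4*w^3 + 30*w^2 - 8*w + 10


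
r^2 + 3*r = r*(r + 3)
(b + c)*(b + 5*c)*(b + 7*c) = b^3 + 13*b^2*c + 47*b*c^2 + 35*c^3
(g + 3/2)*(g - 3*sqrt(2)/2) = g^2 - 3*sqrt(2)*g/2 + 3*g/2 - 9*sqrt(2)/4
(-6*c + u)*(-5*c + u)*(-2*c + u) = -60*c^3 + 52*c^2*u - 13*c*u^2 + u^3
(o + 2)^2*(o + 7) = o^3 + 11*o^2 + 32*o + 28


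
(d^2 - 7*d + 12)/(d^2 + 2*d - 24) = (d - 3)/(d + 6)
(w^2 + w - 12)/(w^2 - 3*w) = (w + 4)/w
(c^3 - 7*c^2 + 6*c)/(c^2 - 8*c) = (c^2 - 7*c + 6)/(c - 8)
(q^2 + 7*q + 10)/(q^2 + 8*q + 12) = (q + 5)/(q + 6)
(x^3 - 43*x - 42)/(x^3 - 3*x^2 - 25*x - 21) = (x + 6)/(x + 3)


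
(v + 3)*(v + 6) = v^2 + 9*v + 18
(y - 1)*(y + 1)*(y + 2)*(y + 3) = y^4 + 5*y^3 + 5*y^2 - 5*y - 6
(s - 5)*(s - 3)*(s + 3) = s^3 - 5*s^2 - 9*s + 45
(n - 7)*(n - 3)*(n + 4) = n^3 - 6*n^2 - 19*n + 84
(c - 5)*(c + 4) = c^2 - c - 20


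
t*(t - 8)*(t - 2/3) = t^3 - 26*t^2/3 + 16*t/3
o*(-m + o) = -m*o + o^2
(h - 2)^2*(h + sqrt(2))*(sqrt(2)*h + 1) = sqrt(2)*h^4 - 4*sqrt(2)*h^3 + 3*h^3 - 12*h^2 + 5*sqrt(2)*h^2 - 4*sqrt(2)*h + 12*h + 4*sqrt(2)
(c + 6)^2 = c^2 + 12*c + 36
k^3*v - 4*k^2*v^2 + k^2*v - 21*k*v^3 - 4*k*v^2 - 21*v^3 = (k - 7*v)*(k + 3*v)*(k*v + v)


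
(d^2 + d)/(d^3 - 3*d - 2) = d/(d^2 - d - 2)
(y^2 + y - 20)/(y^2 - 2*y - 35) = (y - 4)/(y - 7)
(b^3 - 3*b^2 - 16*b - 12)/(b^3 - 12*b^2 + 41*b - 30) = (b^2 + 3*b + 2)/(b^2 - 6*b + 5)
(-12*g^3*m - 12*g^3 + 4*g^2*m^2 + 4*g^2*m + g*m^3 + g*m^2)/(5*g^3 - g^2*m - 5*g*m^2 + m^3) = g*(-12*g^2*m - 12*g^2 + 4*g*m^2 + 4*g*m + m^3 + m^2)/(5*g^3 - g^2*m - 5*g*m^2 + m^3)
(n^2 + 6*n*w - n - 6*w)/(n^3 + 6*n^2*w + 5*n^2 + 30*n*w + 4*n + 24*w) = (n - 1)/(n^2 + 5*n + 4)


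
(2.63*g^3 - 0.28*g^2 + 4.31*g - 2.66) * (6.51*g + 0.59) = 17.1213*g^4 - 0.2711*g^3 + 27.8929*g^2 - 14.7737*g - 1.5694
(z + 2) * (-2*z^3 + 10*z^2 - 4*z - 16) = -2*z^4 + 6*z^3 + 16*z^2 - 24*z - 32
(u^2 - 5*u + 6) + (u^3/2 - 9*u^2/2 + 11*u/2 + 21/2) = u^3/2 - 7*u^2/2 + u/2 + 33/2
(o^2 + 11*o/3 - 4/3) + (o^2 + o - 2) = 2*o^2 + 14*o/3 - 10/3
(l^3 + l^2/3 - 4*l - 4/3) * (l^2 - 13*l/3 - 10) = l^5 - 4*l^4 - 139*l^3/9 + 38*l^2/3 + 412*l/9 + 40/3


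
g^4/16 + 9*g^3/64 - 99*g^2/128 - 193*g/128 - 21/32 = (g/4 + 1/4)*(g/4 + 1)*(g - 7/2)*(g + 3/4)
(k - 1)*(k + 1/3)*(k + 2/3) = k^3 - 7*k/9 - 2/9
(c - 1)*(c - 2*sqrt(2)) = c^2 - 2*sqrt(2)*c - c + 2*sqrt(2)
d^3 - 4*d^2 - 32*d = d*(d - 8)*(d + 4)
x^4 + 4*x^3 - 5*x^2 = x^2*(x - 1)*(x + 5)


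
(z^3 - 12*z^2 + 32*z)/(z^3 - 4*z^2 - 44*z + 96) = z*(z - 4)/(z^2 + 4*z - 12)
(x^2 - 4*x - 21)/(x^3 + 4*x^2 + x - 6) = (x - 7)/(x^2 + x - 2)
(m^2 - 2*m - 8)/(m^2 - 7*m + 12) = (m + 2)/(m - 3)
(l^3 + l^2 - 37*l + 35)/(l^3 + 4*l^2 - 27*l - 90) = (l^2 + 6*l - 7)/(l^2 + 9*l + 18)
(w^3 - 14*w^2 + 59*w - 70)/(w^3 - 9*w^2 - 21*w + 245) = (w^2 - 7*w + 10)/(w^2 - 2*w - 35)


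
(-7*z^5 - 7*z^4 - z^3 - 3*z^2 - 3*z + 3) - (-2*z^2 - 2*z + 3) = -7*z^5 - 7*z^4 - z^3 - z^2 - z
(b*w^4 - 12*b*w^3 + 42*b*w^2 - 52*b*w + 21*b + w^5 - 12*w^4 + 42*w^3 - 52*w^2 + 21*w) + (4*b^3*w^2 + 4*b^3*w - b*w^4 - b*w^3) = 4*b^3*w^2 + 4*b^3*w - 13*b*w^3 + 42*b*w^2 - 52*b*w + 21*b + w^5 - 12*w^4 + 42*w^3 - 52*w^2 + 21*w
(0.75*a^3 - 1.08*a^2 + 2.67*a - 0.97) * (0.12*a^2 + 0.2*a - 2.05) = 0.09*a^5 + 0.0204*a^4 - 1.4331*a^3 + 2.6316*a^2 - 5.6675*a + 1.9885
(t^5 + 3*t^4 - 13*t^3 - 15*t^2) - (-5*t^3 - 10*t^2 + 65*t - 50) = t^5 + 3*t^4 - 8*t^3 - 5*t^2 - 65*t + 50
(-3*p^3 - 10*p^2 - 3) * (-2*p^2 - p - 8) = 6*p^5 + 23*p^4 + 34*p^3 + 86*p^2 + 3*p + 24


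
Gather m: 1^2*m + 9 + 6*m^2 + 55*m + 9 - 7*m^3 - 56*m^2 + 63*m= -7*m^3 - 50*m^2 + 119*m + 18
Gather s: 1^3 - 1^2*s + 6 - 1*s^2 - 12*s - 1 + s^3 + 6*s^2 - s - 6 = s^3 + 5*s^2 - 14*s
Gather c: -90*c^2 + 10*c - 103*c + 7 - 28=-90*c^2 - 93*c - 21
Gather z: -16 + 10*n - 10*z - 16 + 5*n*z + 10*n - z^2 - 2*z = 20*n - z^2 + z*(5*n - 12) - 32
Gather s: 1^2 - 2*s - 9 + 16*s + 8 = 14*s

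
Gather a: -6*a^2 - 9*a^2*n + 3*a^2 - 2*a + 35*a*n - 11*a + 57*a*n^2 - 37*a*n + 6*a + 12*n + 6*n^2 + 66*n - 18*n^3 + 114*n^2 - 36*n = a^2*(-9*n - 3) + a*(57*n^2 - 2*n - 7) - 18*n^3 + 120*n^2 + 42*n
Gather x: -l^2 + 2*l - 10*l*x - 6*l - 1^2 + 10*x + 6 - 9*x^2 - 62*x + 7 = -l^2 - 4*l - 9*x^2 + x*(-10*l - 52) + 12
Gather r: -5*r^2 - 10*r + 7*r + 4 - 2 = -5*r^2 - 3*r + 2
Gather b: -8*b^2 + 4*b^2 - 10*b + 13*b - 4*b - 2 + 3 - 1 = -4*b^2 - b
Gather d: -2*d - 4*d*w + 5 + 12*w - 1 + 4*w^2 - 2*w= d*(-4*w - 2) + 4*w^2 + 10*w + 4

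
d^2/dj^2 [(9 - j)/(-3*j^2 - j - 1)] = 2*((26 - 9*j)*(3*j^2 + j + 1) + (j - 9)*(6*j + 1)^2)/(3*j^2 + j + 1)^3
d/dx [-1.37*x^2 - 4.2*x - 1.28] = -2.74*x - 4.2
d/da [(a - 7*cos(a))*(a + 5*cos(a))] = 2*a*sin(a) + 2*a + 35*sin(2*a) - 2*cos(a)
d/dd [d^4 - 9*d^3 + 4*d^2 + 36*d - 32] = 4*d^3 - 27*d^2 + 8*d + 36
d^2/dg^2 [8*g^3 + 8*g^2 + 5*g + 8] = 48*g + 16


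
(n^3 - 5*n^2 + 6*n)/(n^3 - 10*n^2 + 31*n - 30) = n/(n - 5)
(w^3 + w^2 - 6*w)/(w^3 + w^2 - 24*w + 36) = w*(w + 3)/(w^2 + 3*w - 18)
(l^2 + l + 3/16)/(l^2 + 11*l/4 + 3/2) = (l + 1/4)/(l + 2)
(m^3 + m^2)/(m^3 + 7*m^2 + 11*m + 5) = m^2/(m^2 + 6*m + 5)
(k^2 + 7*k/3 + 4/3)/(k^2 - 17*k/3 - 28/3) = (k + 1)/(k - 7)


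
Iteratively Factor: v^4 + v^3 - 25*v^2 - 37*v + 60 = (v - 5)*(v^3 + 6*v^2 + 5*v - 12) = (v - 5)*(v - 1)*(v^2 + 7*v + 12) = (v - 5)*(v - 1)*(v + 4)*(v + 3)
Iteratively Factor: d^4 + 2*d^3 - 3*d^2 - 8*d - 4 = (d + 2)*(d^3 - 3*d - 2) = (d + 1)*(d + 2)*(d^2 - d - 2) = (d - 2)*(d + 1)*(d + 2)*(d + 1)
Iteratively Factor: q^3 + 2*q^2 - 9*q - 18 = (q + 2)*(q^2 - 9) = (q + 2)*(q + 3)*(q - 3)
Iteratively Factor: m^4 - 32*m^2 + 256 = (m + 4)*(m^3 - 4*m^2 - 16*m + 64) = (m - 4)*(m + 4)*(m^2 - 16) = (m - 4)*(m + 4)^2*(m - 4)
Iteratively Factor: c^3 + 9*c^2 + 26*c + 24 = (c + 4)*(c^2 + 5*c + 6) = (c + 2)*(c + 4)*(c + 3)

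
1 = 1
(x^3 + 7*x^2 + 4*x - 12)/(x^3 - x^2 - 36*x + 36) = (x + 2)/(x - 6)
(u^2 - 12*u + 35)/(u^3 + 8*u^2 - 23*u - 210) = (u - 7)/(u^2 + 13*u + 42)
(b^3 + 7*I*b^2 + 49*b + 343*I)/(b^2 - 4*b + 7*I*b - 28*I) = (b^2 + 49)/(b - 4)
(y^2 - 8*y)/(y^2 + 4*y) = (y - 8)/(y + 4)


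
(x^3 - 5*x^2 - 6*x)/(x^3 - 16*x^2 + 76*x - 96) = x*(x + 1)/(x^2 - 10*x + 16)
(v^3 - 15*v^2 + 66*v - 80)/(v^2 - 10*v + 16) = v - 5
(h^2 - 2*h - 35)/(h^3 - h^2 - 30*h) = (h - 7)/(h*(h - 6))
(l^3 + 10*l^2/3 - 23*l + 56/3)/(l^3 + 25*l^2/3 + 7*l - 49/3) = (3*l - 8)/(3*l + 7)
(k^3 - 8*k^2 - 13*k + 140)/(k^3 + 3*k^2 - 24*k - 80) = (k - 7)/(k + 4)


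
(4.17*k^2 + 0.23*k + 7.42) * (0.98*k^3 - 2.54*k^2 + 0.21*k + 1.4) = 4.0866*k^5 - 10.3664*k^4 + 7.5631*k^3 - 12.9605*k^2 + 1.8802*k + 10.388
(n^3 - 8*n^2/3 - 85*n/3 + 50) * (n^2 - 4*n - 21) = n^5 - 20*n^4/3 - 116*n^3/3 + 658*n^2/3 + 395*n - 1050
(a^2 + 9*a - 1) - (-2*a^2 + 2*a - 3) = 3*a^2 + 7*a + 2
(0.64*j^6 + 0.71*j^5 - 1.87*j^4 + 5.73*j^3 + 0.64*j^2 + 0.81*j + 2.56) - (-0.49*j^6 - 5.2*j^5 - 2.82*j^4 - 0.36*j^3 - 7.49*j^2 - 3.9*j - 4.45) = 1.13*j^6 + 5.91*j^5 + 0.95*j^4 + 6.09*j^3 + 8.13*j^2 + 4.71*j + 7.01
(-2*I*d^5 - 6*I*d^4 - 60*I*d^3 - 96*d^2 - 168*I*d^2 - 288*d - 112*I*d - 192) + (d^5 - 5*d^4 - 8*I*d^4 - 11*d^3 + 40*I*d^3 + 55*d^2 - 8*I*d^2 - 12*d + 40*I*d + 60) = d^5 - 2*I*d^5 - 5*d^4 - 14*I*d^4 - 11*d^3 - 20*I*d^3 - 41*d^2 - 176*I*d^2 - 300*d - 72*I*d - 132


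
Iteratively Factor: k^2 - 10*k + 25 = (k - 5)*(k - 5)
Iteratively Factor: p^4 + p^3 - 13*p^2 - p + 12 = (p - 3)*(p^3 + 4*p^2 - p - 4) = (p - 3)*(p + 1)*(p^2 + 3*p - 4) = (p - 3)*(p + 1)*(p + 4)*(p - 1)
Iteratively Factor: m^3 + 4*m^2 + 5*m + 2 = (m + 2)*(m^2 + 2*m + 1) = (m + 1)*(m + 2)*(m + 1)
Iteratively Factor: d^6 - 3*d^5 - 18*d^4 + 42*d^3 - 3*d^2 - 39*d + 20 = (d + 4)*(d^5 - 7*d^4 + 10*d^3 + 2*d^2 - 11*d + 5) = (d - 1)*(d + 4)*(d^4 - 6*d^3 + 4*d^2 + 6*d - 5) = (d - 5)*(d - 1)*(d + 4)*(d^3 - d^2 - d + 1) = (d - 5)*(d - 1)*(d + 1)*(d + 4)*(d^2 - 2*d + 1) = (d - 5)*(d - 1)^2*(d + 1)*(d + 4)*(d - 1)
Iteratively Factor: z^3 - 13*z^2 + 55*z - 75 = (z - 5)*(z^2 - 8*z + 15) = (z - 5)*(z - 3)*(z - 5)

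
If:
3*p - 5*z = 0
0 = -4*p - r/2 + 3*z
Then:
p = 5*z/3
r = -22*z/3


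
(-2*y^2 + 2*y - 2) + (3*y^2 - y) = y^2 + y - 2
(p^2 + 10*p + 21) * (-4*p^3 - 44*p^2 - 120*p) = -4*p^5 - 84*p^4 - 644*p^3 - 2124*p^2 - 2520*p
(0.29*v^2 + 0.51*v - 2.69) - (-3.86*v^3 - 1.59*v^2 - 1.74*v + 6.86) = 3.86*v^3 + 1.88*v^2 + 2.25*v - 9.55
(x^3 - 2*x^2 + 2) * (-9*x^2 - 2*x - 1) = -9*x^5 + 16*x^4 + 3*x^3 - 16*x^2 - 4*x - 2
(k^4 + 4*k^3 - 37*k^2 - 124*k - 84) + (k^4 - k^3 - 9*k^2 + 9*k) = 2*k^4 + 3*k^3 - 46*k^2 - 115*k - 84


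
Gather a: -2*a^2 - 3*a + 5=-2*a^2 - 3*a + 5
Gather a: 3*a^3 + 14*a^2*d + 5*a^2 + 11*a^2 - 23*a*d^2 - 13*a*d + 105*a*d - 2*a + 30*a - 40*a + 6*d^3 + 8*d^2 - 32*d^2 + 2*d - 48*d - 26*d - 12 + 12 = 3*a^3 + a^2*(14*d + 16) + a*(-23*d^2 + 92*d - 12) + 6*d^3 - 24*d^2 - 72*d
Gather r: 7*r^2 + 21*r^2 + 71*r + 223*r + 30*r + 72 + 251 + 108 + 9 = 28*r^2 + 324*r + 440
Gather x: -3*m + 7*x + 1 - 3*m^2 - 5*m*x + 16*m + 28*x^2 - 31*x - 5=-3*m^2 + 13*m + 28*x^2 + x*(-5*m - 24) - 4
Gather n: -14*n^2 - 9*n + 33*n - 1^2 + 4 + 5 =-14*n^2 + 24*n + 8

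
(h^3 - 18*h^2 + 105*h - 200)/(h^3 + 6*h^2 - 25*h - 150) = (h^2 - 13*h + 40)/(h^2 + 11*h + 30)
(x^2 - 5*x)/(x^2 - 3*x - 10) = x/(x + 2)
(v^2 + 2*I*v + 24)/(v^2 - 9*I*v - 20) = (v + 6*I)/(v - 5*I)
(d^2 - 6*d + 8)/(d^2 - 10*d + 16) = (d - 4)/(d - 8)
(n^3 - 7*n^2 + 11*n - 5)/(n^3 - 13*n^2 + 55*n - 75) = (n^2 - 2*n + 1)/(n^2 - 8*n + 15)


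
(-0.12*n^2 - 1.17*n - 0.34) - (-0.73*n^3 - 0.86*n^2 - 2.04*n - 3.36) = 0.73*n^3 + 0.74*n^2 + 0.87*n + 3.02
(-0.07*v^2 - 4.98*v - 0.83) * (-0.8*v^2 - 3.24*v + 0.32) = 0.056*v^4 + 4.2108*v^3 + 16.7768*v^2 + 1.0956*v - 0.2656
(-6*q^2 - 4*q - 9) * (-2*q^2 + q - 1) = 12*q^4 + 2*q^3 + 20*q^2 - 5*q + 9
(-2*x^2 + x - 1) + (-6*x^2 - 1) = -8*x^2 + x - 2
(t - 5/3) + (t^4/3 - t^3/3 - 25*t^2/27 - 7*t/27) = t^4/3 - t^3/3 - 25*t^2/27 + 20*t/27 - 5/3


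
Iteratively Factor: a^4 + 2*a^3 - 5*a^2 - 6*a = (a - 2)*(a^3 + 4*a^2 + 3*a) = a*(a - 2)*(a^2 + 4*a + 3) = a*(a - 2)*(a + 3)*(a + 1)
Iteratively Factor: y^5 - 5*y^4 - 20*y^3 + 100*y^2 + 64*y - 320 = (y + 4)*(y^4 - 9*y^3 + 16*y^2 + 36*y - 80) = (y - 2)*(y + 4)*(y^3 - 7*y^2 + 2*y + 40) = (y - 2)*(y + 2)*(y + 4)*(y^2 - 9*y + 20) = (y - 4)*(y - 2)*(y + 2)*(y + 4)*(y - 5)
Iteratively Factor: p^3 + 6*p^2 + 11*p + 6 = (p + 3)*(p^2 + 3*p + 2) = (p + 2)*(p + 3)*(p + 1)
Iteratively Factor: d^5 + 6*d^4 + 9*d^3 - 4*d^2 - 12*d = (d - 1)*(d^4 + 7*d^3 + 16*d^2 + 12*d) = d*(d - 1)*(d^3 + 7*d^2 + 16*d + 12) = d*(d - 1)*(d + 3)*(d^2 + 4*d + 4) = d*(d - 1)*(d + 2)*(d + 3)*(d + 2)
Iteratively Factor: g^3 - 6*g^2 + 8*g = (g)*(g^2 - 6*g + 8) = g*(g - 4)*(g - 2)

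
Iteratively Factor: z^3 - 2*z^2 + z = (z - 1)*(z^2 - z) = z*(z - 1)*(z - 1)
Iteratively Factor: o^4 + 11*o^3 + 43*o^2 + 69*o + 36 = (o + 4)*(o^3 + 7*o^2 + 15*o + 9) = (o + 3)*(o + 4)*(o^2 + 4*o + 3) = (o + 1)*(o + 3)*(o + 4)*(o + 3)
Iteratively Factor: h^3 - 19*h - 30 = (h + 2)*(h^2 - 2*h - 15) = (h - 5)*(h + 2)*(h + 3)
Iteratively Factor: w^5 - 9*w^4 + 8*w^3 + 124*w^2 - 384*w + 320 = (w - 2)*(w^4 - 7*w^3 - 6*w^2 + 112*w - 160) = (w - 2)*(w + 4)*(w^3 - 11*w^2 + 38*w - 40) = (w - 4)*(w - 2)*(w + 4)*(w^2 - 7*w + 10) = (w - 5)*(w - 4)*(w - 2)*(w + 4)*(w - 2)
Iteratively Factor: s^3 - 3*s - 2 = (s - 2)*(s^2 + 2*s + 1) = (s - 2)*(s + 1)*(s + 1)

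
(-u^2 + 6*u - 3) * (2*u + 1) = -2*u^3 + 11*u^2 - 3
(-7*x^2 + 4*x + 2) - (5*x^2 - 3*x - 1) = -12*x^2 + 7*x + 3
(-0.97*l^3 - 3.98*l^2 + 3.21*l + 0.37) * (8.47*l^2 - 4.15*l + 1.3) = -8.2159*l^5 - 29.6851*l^4 + 42.4447*l^3 - 15.3616*l^2 + 2.6375*l + 0.481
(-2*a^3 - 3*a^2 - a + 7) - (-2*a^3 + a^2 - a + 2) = 5 - 4*a^2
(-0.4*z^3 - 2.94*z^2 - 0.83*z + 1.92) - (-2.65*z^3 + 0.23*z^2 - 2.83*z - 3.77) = 2.25*z^3 - 3.17*z^2 + 2.0*z + 5.69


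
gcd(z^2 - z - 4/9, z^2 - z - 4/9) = z^2 - z - 4/9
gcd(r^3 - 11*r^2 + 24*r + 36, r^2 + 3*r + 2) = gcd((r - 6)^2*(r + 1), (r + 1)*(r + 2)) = r + 1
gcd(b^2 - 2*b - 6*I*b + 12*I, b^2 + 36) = b - 6*I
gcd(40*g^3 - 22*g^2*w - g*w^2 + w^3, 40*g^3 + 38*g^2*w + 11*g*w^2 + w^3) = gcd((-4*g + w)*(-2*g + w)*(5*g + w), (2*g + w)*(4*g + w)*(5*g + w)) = 5*g + w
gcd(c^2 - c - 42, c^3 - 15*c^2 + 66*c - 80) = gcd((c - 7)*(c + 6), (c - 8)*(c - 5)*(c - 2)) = 1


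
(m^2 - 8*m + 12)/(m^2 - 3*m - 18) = (m - 2)/(m + 3)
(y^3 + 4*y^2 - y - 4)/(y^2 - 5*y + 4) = (y^2 + 5*y + 4)/(y - 4)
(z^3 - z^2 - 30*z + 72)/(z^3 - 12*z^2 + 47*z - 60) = (z + 6)/(z - 5)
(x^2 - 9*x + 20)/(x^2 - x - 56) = (-x^2 + 9*x - 20)/(-x^2 + x + 56)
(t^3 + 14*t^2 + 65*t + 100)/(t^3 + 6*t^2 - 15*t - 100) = (t + 4)/(t - 4)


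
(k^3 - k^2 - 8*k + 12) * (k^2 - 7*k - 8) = k^5 - 8*k^4 - 9*k^3 + 76*k^2 - 20*k - 96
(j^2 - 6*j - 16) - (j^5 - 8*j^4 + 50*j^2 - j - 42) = -j^5 + 8*j^4 - 49*j^2 - 5*j + 26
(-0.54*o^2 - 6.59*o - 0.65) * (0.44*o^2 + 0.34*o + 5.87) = -0.2376*o^4 - 3.0832*o^3 - 5.6964*o^2 - 38.9043*o - 3.8155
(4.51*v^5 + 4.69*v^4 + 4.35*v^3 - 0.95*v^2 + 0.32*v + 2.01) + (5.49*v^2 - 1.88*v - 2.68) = 4.51*v^5 + 4.69*v^4 + 4.35*v^3 + 4.54*v^2 - 1.56*v - 0.67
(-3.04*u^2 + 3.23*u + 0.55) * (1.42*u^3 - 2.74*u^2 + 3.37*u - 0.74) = -4.3168*u^5 + 12.9162*u^4 - 18.314*u^3 + 11.6277*u^2 - 0.5367*u - 0.407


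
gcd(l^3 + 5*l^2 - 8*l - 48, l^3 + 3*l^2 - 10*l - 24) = l^2 + l - 12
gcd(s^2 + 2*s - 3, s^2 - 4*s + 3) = s - 1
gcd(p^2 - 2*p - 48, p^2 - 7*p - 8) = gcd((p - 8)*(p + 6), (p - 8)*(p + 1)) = p - 8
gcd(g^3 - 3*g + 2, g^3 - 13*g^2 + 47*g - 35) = g - 1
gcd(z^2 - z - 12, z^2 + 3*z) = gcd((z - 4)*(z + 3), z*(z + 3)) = z + 3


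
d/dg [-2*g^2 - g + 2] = -4*g - 1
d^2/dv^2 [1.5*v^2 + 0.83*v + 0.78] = 3.00000000000000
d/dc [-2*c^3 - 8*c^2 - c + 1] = -6*c^2 - 16*c - 1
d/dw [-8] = 0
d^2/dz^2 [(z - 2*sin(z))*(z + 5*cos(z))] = 2*z*sin(z) - 5*z*cos(z) - 10*sin(z) + 20*sin(2*z) - 4*cos(z) + 2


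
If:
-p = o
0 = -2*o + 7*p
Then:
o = 0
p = 0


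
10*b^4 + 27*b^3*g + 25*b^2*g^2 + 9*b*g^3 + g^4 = (b + g)^2*(2*b + g)*(5*b + g)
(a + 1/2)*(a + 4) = a^2 + 9*a/2 + 2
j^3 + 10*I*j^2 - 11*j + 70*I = (j - 2*I)*(j + 5*I)*(j + 7*I)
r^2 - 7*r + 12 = (r - 4)*(r - 3)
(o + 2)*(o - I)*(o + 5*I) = o^3 + 2*o^2 + 4*I*o^2 + 5*o + 8*I*o + 10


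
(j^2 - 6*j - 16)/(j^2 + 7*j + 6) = (j^2 - 6*j - 16)/(j^2 + 7*j + 6)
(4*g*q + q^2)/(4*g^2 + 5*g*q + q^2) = q/(g + q)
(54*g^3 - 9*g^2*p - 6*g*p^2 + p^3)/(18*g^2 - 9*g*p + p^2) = 3*g + p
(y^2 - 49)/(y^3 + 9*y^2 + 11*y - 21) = (y - 7)/(y^2 + 2*y - 3)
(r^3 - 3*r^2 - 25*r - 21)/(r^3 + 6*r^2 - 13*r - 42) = (r^3 - 3*r^2 - 25*r - 21)/(r^3 + 6*r^2 - 13*r - 42)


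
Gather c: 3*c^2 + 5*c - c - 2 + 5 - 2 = 3*c^2 + 4*c + 1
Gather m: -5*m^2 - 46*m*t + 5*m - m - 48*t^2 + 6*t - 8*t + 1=-5*m^2 + m*(4 - 46*t) - 48*t^2 - 2*t + 1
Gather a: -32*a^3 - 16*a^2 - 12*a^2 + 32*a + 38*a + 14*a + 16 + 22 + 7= -32*a^3 - 28*a^2 + 84*a + 45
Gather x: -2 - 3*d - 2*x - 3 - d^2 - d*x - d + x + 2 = -d^2 - 4*d + x*(-d - 1) - 3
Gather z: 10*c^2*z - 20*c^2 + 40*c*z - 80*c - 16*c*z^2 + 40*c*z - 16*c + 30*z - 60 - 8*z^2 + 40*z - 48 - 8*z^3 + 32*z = -20*c^2 - 96*c - 8*z^3 + z^2*(-16*c - 8) + z*(10*c^2 + 80*c + 102) - 108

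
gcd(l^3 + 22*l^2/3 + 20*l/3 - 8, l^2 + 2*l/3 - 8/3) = l + 2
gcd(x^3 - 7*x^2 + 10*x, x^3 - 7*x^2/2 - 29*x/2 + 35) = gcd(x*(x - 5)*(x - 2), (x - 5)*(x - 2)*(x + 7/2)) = x^2 - 7*x + 10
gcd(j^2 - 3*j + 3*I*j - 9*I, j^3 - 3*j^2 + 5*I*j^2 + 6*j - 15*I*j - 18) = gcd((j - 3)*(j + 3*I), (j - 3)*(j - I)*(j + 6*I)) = j - 3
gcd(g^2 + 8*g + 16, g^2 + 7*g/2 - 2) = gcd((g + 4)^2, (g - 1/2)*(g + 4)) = g + 4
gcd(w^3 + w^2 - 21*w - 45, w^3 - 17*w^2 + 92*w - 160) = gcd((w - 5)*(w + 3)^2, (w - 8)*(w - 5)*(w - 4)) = w - 5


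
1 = 1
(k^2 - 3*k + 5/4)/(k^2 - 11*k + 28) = (k^2 - 3*k + 5/4)/(k^2 - 11*k + 28)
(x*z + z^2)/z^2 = (x + z)/z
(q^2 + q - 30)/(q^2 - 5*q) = (q + 6)/q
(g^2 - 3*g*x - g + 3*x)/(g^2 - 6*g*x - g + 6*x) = (-g + 3*x)/(-g + 6*x)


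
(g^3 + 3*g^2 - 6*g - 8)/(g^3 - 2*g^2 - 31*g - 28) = (g - 2)/(g - 7)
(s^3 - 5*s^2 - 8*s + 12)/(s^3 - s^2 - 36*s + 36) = (s + 2)/(s + 6)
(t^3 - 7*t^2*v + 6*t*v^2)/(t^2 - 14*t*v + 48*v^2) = t*(t - v)/(t - 8*v)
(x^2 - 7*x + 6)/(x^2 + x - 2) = (x - 6)/(x + 2)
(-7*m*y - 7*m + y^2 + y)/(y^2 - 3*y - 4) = (-7*m + y)/(y - 4)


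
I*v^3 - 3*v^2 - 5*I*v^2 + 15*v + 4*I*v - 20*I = (v - 5)*(v + 4*I)*(I*v + 1)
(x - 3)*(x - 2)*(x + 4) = x^3 - x^2 - 14*x + 24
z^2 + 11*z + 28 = (z + 4)*(z + 7)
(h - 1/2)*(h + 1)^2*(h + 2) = h^4 + 7*h^3/2 + 3*h^2 - h/2 - 1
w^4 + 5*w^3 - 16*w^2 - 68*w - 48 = (w - 4)*(w + 1)*(w + 2)*(w + 6)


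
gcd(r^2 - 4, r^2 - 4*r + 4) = r - 2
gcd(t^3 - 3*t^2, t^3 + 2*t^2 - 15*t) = t^2 - 3*t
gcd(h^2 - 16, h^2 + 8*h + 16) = h + 4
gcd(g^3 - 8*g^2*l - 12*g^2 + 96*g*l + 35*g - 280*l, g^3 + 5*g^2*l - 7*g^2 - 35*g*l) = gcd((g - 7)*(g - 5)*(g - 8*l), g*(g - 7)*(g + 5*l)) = g - 7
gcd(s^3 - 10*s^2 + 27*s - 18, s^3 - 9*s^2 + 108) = s - 6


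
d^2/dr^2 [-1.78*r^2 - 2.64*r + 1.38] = -3.56000000000000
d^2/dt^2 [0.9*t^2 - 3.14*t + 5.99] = 1.80000000000000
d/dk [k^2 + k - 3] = 2*k + 1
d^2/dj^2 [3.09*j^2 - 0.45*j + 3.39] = 6.18000000000000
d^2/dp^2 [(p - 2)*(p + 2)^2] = 6*p + 4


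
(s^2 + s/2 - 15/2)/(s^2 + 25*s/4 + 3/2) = 2*(2*s^2 + s - 15)/(4*s^2 + 25*s + 6)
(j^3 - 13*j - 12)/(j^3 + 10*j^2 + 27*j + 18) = (j - 4)/(j + 6)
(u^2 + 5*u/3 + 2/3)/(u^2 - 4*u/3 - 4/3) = (u + 1)/(u - 2)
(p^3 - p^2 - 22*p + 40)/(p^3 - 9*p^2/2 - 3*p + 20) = 2*(p^2 + 3*p - 10)/(2*p^2 - p - 10)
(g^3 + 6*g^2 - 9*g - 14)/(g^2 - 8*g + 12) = (g^2 + 8*g + 7)/(g - 6)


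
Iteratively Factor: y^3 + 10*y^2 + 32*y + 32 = (y + 4)*(y^2 + 6*y + 8) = (y + 4)^2*(y + 2)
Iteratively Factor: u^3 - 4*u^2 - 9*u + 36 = (u + 3)*(u^2 - 7*u + 12) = (u - 3)*(u + 3)*(u - 4)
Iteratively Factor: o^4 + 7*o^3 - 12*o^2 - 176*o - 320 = (o - 5)*(o^3 + 12*o^2 + 48*o + 64) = (o - 5)*(o + 4)*(o^2 + 8*o + 16) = (o - 5)*(o + 4)^2*(o + 4)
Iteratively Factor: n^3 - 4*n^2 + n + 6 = (n + 1)*(n^2 - 5*n + 6) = (n - 2)*(n + 1)*(n - 3)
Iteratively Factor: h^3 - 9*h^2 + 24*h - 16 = (h - 4)*(h^2 - 5*h + 4) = (h - 4)*(h - 1)*(h - 4)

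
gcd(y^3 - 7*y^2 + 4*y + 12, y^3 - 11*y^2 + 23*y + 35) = y + 1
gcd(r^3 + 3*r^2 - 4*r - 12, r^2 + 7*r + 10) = r + 2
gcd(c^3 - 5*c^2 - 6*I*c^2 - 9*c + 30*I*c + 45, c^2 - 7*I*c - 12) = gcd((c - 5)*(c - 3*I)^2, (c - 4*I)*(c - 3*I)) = c - 3*I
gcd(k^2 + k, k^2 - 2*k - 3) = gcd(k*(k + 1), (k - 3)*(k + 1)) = k + 1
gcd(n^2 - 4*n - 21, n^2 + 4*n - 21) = 1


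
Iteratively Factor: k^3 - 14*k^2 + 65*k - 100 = (k - 4)*(k^2 - 10*k + 25) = (k - 5)*(k - 4)*(k - 5)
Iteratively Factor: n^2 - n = (n)*(n - 1)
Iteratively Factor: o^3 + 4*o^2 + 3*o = (o + 1)*(o^2 + 3*o) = o*(o + 1)*(o + 3)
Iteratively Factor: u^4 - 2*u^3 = (u)*(u^3 - 2*u^2) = u*(u - 2)*(u^2) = u^2*(u - 2)*(u)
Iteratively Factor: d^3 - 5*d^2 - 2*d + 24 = (d - 3)*(d^2 - 2*d - 8) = (d - 4)*(d - 3)*(d + 2)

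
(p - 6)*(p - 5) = p^2 - 11*p + 30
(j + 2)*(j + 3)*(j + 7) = j^3 + 12*j^2 + 41*j + 42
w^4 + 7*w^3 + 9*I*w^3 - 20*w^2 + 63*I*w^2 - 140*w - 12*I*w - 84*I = (w + 7)*(w + I)*(w + 2*I)*(w + 6*I)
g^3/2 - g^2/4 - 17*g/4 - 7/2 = (g/2 + 1/2)*(g - 7/2)*(g + 2)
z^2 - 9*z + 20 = (z - 5)*(z - 4)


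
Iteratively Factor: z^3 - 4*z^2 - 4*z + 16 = (z + 2)*(z^2 - 6*z + 8) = (z - 4)*(z + 2)*(z - 2)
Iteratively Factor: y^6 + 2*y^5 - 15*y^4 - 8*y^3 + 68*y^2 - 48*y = (y)*(y^5 + 2*y^4 - 15*y^3 - 8*y^2 + 68*y - 48) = y*(y + 4)*(y^4 - 2*y^3 - 7*y^2 + 20*y - 12) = y*(y - 2)*(y + 4)*(y^3 - 7*y + 6) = y*(y - 2)*(y - 1)*(y + 4)*(y^2 + y - 6) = y*(y - 2)*(y - 1)*(y + 3)*(y + 4)*(y - 2)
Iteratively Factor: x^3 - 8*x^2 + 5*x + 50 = (x + 2)*(x^2 - 10*x + 25) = (x - 5)*(x + 2)*(x - 5)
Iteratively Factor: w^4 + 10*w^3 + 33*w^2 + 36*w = (w)*(w^3 + 10*w^2 + 33*w + 36) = w*(w + 3)*(w^2 + 7*w + 12) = w*(w + 3)^2*(w + 4)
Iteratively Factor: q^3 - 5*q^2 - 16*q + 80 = (q + 4)*(q^2 - 9*q + 20) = (q - 5)*(q + 4)*(q - 4)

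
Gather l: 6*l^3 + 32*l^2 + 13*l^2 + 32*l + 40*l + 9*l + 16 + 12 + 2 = 6*l^3 + 45*l^2 + 81*l + 30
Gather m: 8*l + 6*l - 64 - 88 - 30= 14*l - 182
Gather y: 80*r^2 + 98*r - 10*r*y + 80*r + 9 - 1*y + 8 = 80*r^2 + 178*r + y*(-10*r - 1) + 17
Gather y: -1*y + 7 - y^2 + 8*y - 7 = -y^2 + 7*y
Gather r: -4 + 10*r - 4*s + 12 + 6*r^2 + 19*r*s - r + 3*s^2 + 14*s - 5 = 6*r^2 + r*(19*s + 9) + 3*s^2 + 10*s + 3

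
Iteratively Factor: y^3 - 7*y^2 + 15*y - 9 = (y - 3)*(y^2 - 4*y + 3) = (y - 3)*(y - 1)*(y - 3)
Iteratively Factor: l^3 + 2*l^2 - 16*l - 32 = (l + 4)*(l^2 - 2*l - 8) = (l + 2)*(l + 4)*(l - 4)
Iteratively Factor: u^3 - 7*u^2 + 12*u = (u - 4)*(u^2 - 3*u) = (u - 4)*(u - 3)*(u)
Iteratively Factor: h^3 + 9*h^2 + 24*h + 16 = (h + 4)*(h^2 + 5*h + 4) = (h + 1)*(h + 4)*(h + 4)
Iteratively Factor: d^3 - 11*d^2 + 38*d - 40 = (d - 2)*(d^2 - 9*d + 20) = (d - 4)*(d - 2)*(d - 5)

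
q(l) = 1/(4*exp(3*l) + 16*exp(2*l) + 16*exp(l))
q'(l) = (-12*exp(3*l) - 32*exp(2*l) - 16*exp(l))/(4*exp(3*l) + 16*exp(2*l) + 16*exp(l))^2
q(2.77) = 0.00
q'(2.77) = -0.00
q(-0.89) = 0.10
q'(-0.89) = -0.14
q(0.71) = 0.01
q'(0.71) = -0.02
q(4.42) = 0.00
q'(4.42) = -0.00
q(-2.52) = 0.72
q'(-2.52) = -0.77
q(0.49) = 0.01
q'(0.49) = -0.02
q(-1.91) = 0.37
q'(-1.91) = -0.42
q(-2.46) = 0.67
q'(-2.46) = -0.73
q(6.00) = 0.00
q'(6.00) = 0.00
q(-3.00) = 1.20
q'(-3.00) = -1.25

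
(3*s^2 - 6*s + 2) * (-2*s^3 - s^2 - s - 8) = -6*s^5 + 9*s^4 - s^3 - 20*s^2 + 46*s - 16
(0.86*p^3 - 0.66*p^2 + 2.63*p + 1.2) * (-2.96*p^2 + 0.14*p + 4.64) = -2.5456*p^5 + 2.074*p^4 - 3.8868*p^3 - 6.2462*p^2 + 12.3712*p + 5.568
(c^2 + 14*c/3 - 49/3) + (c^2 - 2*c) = 2*c^2 + 8*c/3 - 49/3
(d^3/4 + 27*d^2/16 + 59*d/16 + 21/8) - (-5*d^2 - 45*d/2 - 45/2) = d^3/4 + 107*d^2/16 + 419*d/16 + 201/8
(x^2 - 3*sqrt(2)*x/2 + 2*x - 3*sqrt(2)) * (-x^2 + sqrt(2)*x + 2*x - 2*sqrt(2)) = -x^4 + 5*sqrt(2)*x^3/2 + x^2 - 10*sqrt(2)*x + 12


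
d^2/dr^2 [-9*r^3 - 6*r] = -54*r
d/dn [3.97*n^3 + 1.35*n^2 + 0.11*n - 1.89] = 11.91*n^2 + 2.7*n + 0.11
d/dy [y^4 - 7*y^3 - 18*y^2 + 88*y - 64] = 4*y^3 - 21*y^2 - 36*y + 88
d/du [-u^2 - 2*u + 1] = -2*u - 2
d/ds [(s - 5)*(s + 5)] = 2*s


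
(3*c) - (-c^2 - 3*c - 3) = c^2 + 6*c + 3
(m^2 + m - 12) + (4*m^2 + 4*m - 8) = 5*m^2 + 5*m - 20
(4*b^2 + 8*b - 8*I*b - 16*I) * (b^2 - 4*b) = 4*b^4 - 8*b^3 - 8*I*b^3 - 32*b^2 + 16*I*b^2 + 64*I*b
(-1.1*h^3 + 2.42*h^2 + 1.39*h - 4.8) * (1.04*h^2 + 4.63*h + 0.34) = -1.144*h^5 - 2.5762*h^4 + 12.2762*h^3 + 2.2665*h^2 - 21.7514*h - 1.632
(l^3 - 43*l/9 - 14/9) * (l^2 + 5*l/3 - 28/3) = l^5 + 5*l^4/3 - 127*l^3/9 - 257*l^2/27 + 42*l + 392/27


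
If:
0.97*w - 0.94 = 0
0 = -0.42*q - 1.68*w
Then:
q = -3.88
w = 0.97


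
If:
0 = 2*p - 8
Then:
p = 4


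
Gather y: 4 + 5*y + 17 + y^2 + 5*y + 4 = y^2 + 10*y + 25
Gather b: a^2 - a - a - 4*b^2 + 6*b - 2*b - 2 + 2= a^2 - 2*a - 4*b^2 + 4*b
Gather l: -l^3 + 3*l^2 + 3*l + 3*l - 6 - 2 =-l^3 + 3*l^2 + 6*l - 8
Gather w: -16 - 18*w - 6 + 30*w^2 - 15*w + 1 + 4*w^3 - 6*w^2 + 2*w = 4*w^3 + 24*w^2 - 31*w - 21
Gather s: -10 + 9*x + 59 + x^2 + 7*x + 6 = x^2 + 16*x + 55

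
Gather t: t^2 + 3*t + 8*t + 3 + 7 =t^2 + 11*t + 10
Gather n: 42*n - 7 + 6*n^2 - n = 6*n^2 + 41*n - 7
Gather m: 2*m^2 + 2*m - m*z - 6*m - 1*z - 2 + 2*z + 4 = 2*m^2 + m*(-z - 4) + z + 2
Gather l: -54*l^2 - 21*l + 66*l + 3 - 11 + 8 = -54*l^2 + 45*l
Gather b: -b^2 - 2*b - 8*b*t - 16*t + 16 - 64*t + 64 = -b^2 + b*(-8*t - 2) - 80*t + 80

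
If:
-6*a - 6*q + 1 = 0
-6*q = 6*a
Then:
No Solution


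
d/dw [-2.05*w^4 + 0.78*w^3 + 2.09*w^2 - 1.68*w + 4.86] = -8.2*w^3 + 2.34*w^2 + 4.18*w - 1.68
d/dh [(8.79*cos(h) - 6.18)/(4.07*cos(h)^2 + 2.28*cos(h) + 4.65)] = (35.7753*cos(h)^2 - 50.3052*cos(h) - 54.9639)*sin(h)/(16.5649*cos(h)^4 + 18.5592*cos(h)^3 + 43.0494*cos(h)^2 + 21.204*cos(h) + 21.6225)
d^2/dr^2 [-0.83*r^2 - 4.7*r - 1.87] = -1.66000000000000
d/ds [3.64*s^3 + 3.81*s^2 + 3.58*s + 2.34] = 10.92*s^2 + 7.62*s + 3.58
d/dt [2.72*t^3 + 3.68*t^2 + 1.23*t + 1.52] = 8.16*t^2 + 7.36*t + 1.23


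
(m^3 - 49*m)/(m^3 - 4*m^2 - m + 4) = m*(m^2 - 49)/(m^3 - 4*m^2 - m + 4)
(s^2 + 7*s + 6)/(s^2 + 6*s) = (s + 1)/s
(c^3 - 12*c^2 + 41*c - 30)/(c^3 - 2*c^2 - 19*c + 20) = (c - 6)/(c + 4)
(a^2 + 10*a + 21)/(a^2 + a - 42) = (a + 3)/(a - 6)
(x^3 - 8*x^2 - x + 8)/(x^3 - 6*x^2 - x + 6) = (x - 8)/(x - 6)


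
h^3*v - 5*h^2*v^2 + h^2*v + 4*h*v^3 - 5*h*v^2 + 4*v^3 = (h - 4*v)*(h - v)*(h*v + v)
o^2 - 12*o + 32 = (o - 8)*(o - 4)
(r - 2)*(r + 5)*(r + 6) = r^3 + 9*r^2 + 8*r - 60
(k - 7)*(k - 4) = k^2 - 11*k + 28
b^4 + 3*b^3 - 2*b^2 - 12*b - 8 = (b - 2)*(b + 1)*(b + 2)^2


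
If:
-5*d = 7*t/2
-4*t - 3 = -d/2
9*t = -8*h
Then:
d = 14/29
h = 45/58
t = -20/29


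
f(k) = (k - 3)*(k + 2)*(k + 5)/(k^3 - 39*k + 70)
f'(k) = (39 - 3*k^2)*(k - 3)*(k + 2)*(k + 5)/(k^3 - 39*k + 70)^2 + (k - 3)*(k + 2)/(k^3 - 39*k + 70) + (k - 3)*(k + 5)/(k^3 - 39*k + 70) + (k + 2)*(k + 5)/(k^3 - 39*k + 70)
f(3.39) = -0.76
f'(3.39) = -2.03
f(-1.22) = -0.11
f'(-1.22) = -0.17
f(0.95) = -1.06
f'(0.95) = -1.16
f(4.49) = -6.29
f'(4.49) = -15.11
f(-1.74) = -0.03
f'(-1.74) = -0.13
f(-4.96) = 0.01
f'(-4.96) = 0.16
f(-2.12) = 0.01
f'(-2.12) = -0.10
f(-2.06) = 0.01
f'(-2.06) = -0.10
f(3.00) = 0.00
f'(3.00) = -2.00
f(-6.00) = -0.41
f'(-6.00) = 0.88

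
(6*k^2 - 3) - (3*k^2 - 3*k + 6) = 3*k^2 + 3*k - 9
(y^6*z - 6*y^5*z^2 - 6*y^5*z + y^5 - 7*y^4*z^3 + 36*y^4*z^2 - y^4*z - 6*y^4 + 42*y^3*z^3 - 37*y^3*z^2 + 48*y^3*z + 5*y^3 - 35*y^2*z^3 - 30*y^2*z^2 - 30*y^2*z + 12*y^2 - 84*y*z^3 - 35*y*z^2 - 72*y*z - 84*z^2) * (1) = y^6*z - 6*y^5*z^2 - 6*y^5*z + y^5 - 7*y^4*z^3 + 36*y^4*z^2 - y^4*z - 6*y^4 + 42*y^3*z^3 - 37*y^3*z^2 + 48*y^3*z + 5*y^3 - 35*y^2*z^3 - 30*y^2*z^2 - 30*y^2*z + 12*y^2 - 84*y*z^3 - 35*y*z^2 - 72*y*z - 84*z^2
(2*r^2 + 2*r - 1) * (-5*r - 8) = -10*r^3 - 26*r^2 - 11*r + 8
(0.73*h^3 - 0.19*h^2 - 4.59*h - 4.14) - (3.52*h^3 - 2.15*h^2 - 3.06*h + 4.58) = -2.79*h^3 + 1.96*h^2 - 1.53*h - 8.72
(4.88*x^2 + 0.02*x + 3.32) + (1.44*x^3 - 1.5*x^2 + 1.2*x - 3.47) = 1.44*x^3 + 3.38*x^2 + 1.22*x - 0.15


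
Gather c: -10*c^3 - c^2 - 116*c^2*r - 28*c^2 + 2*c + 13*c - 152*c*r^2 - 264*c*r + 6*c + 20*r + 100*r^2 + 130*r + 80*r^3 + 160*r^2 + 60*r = -10*c^3 + c^2*(-116*r - 29) + c*(-152*r^2 - 264*r + 21) + 80*r^3 + 260*r^2 + 210*r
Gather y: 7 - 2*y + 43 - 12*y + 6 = 56 - 14*y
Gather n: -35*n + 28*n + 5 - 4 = 1 - 7*n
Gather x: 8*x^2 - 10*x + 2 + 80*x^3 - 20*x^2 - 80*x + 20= 80*x^3 - 12*x^2 - 90*x + 22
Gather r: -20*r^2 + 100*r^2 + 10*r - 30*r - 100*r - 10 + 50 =80*r^2 - 120*r + 40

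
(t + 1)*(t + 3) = t^2 + 4*t + 3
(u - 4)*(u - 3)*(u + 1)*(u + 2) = u^4 - 4*u^3 - 7*u^2 + 22*u + 24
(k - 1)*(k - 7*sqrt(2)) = k^2 - 7*sqrt(2)*k - k + 7*sqrt(2)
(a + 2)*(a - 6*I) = a^2 + 2*a - 6*I*a - 12*I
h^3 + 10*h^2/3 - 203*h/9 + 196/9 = (h - 7/3)*(h - 4/3)*(h + 7)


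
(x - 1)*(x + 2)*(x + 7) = x^3 + 8*x^2 + 5*x - 14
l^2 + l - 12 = (l - 3)*(l + 4)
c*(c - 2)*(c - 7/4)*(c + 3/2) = c^4 - 9*c^3/4 - 17*c^2/8 + 21*c/4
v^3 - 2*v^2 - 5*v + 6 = (v - 3)*(v - 1)*(v + 2)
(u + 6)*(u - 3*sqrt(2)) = u^2 - 3*sqrt(2)*u + 6*u - 18*sqrt(2)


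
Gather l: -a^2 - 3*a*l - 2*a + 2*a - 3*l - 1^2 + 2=-a^2 + l*(-3*a - 3) + 1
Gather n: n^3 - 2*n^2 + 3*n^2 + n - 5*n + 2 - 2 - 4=n^3 + n^2 - 4*n - 4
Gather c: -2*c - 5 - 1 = -2*c - 6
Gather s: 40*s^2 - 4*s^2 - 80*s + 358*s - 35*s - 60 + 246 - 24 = 36*s^2 + 243*s + 162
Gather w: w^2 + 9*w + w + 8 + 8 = w^2 + 10*w + 16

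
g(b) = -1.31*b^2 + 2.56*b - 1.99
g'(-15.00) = 41.86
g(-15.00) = -335.14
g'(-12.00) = 34.00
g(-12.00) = -221.35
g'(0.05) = 2.43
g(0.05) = -1.87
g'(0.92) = 0.15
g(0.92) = -0.74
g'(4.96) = -10.44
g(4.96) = -21.52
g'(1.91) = -2.44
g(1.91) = -1.88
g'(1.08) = -0.27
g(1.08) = -0.75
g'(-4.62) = 14.66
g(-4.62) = -41.78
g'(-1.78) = 7.22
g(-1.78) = -10.70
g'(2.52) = -4.04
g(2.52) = -3.86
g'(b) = 2.56 - 2.62*b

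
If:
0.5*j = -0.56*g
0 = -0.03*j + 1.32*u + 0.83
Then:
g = -39.2857142857143*u - 24.702380952381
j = 44.0*u + 27.6666666666667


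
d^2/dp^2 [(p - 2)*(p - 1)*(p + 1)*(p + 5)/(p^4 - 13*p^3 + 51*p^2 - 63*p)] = 4*(8*p^7 - 45*p^6 - 177*p^5 + 1447*p^4 - 2274*p^3 + 2865*p^2 - 3885*p + 2205)/(p^3*(p^7 - 33*p^6 + 453*p^5 - 3349*p^4 + 14403*p^3 - 36099*p^2 + 48951*p - 27783))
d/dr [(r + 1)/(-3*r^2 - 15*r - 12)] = 1/(3*(r^2 + 8*r + 16))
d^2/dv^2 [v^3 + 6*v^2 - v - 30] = 6*v + 12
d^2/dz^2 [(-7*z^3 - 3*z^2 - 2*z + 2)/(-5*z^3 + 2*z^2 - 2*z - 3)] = 2*(145*z^6 - 60*z^5 - 1080*z^4 - 85*z^3 - 84*z^2 + 339*z - 5)/(125*z^9 - 150*z^8 + 210*z^7 + 97*z^6 - 96*z^5 + 192*z^4 + 71*z^3 - 18*z^2 + 54*z + 27)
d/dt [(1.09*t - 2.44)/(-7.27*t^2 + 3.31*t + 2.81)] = (7.9243*t^2 - 35.4776*t + 11.1393)/(52.8529*t^4 - 48.1274*t^3 - 29.9013*t^2 + 18.6022*t + 7.8961)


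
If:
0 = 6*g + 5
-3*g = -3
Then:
No Solution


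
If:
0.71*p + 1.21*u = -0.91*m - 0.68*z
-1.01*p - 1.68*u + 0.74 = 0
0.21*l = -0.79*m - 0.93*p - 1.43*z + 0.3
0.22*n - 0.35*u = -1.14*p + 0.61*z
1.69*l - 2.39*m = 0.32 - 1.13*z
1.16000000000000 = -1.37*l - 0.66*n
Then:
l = -4.18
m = -2.12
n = 6.92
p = -0.09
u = 0.49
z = 2.05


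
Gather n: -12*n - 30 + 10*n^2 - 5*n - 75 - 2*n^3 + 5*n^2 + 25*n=-2*n^3 + 15*n^2 + 8*n - 105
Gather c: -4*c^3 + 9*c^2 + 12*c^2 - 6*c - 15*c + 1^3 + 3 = -4*c^3 + 21*c^2 - 21*c + 4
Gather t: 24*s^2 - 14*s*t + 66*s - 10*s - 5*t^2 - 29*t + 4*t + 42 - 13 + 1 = 24*s^2 + 56*s - 5*t^2 + t*(-14*s - 25) + 30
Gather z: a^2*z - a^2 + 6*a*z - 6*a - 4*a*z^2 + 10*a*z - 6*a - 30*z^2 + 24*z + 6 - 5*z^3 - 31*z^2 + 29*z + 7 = -a^2 - 12*a - 5*z^3 + z^2*(-4*a - 61) + z*(a^2 + 16*a + 53) + 13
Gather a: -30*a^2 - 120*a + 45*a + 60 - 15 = -30*a^2 - 75*a + 45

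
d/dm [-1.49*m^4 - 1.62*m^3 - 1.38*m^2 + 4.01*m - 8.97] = -5.96*m^3 - 4.86*m^2 - 2.76*m + 4.01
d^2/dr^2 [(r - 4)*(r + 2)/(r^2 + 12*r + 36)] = 4*(18 - 7*r)/(r^4 + 24*r^3 + 216*r^2 + 864*r + 1296)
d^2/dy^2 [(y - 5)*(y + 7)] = 2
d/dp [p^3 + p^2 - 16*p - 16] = 3*p^2 + 2*p - 16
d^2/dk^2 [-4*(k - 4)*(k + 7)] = -8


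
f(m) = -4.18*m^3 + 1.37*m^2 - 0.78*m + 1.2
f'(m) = -12.54*m^2 + 2.74*m - 0.78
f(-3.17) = 150.59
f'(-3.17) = -135.48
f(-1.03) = 8.02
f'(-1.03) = -16.91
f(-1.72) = 27.86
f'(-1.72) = -42.59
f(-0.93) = 6.47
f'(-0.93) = -14.17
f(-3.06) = 136.18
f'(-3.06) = -126.58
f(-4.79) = 495.76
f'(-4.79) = -301.62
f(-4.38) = 382.13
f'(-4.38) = -253.35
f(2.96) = -97.51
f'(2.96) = -102.54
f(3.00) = -101.67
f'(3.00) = -105.42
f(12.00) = -7033.92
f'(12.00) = -1773.66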